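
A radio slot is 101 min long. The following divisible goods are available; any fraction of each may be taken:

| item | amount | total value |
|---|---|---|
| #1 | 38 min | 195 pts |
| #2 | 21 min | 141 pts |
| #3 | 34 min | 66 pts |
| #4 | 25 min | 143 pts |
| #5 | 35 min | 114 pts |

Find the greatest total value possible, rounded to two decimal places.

Take in order of value per unit:
- #2 (141/21 per unit): all 21 → value 141, running total 141.00
- #4 (143/25 per unit): all 25 → value 143, running total 284.00
- #1 (195/38 per unit): all 38 → value 195, running total 479.00
- #5 (114/35 per unit): 17 of 35 → value 17×114/35 = 55.3714, running total 534.37
Total 534.37.

534.37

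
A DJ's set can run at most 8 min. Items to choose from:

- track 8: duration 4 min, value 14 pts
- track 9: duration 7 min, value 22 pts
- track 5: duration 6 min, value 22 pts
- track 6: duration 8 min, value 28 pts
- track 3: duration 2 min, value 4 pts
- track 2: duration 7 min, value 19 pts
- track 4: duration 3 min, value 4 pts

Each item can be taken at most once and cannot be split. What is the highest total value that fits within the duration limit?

28 pts

Check high-value combinations within 8 min:
- track 6: duration 8, value 28
- track 5+track 3: duration 6+2=8, value 22+4=26
- track 5: duration 6, value 22
- track 9: duration 7, value 22
Best: 28 pts.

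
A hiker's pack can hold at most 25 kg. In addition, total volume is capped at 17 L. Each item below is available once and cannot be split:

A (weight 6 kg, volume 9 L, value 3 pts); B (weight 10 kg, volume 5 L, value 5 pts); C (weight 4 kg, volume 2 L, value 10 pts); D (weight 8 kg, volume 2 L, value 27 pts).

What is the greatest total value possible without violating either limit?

42 pts

Feasible sets respecting both limits:
- B+C+D: weight 22, volume 9, value 42
- A+C+D: weight 18, volume 13, value 40
- C+D: weight 12, volume 4, value 37
- A+B+D: weight 24, volume 16, value 35
Best: 42 pts.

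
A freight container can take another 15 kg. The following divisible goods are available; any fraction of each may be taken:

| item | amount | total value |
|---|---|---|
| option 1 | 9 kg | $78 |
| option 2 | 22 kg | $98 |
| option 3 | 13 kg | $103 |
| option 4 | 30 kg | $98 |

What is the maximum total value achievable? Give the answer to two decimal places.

Take in order of value per unit:
- option 1 (78/9 per unit): all 9 → value 78, running total 78.00
- option 3 (103/13 per unit): 6 of 13 → value 6×103/13 = 47.5385, running total 125.54
Total 125.54.

125.54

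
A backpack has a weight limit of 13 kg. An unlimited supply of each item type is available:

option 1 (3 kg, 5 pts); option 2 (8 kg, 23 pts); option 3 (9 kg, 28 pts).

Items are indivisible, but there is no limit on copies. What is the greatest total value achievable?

Best value-per-unit is option 3 at 28/9; filling with it alone gives 1×28 = 28.
Optimal mix: 1×option 1 + 1×option 3 → weight 12, value 33.

33 pts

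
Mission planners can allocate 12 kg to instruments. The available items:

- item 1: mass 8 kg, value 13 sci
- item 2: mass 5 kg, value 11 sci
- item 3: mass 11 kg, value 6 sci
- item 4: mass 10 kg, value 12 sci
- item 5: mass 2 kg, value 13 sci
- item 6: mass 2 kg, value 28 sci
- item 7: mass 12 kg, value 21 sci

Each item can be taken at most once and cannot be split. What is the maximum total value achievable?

This is a 0/1 knapsack; check combinations near the capacity.
- item 1+item 5+item 6: mass 8+2+2=12, value 13+13+28=54
- item 2+item 5+item 6: mass 5+2+2=9, value 11+13+28=52
- item 5+item 6: mass 2+2=4, value 13+28=41
Best: 54 sci.

54 sci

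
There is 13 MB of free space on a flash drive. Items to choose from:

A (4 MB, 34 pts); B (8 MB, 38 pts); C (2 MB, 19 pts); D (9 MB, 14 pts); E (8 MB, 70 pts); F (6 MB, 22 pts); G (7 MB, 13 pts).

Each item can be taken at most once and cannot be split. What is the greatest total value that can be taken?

104 pts

This is a 0/1 knapsack; check combinations near the capacity.
- A+E: size 4+8=12, value 34+70=104
- C+E: size 2+8=10, value 19+70=89
- A+C+F: size 4+2+6=12, value 34+19+22=75
- A+B: size 4+8=12, value 34+38=72
Best: 104 pts.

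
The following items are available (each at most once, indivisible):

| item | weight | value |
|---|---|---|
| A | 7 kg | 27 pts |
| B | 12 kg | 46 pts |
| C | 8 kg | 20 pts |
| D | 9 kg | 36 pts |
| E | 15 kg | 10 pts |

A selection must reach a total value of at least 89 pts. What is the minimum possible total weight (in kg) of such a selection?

Subsets with value ≥ 89, sorted by total weight:
- A+B+C: weight 27, value 93
- A+B+D: weight 28, value 109
- B+C+D: weight 29, value 102
- A+B+C+D: weight 36, value 129
Minimum weight: 27 kg.

27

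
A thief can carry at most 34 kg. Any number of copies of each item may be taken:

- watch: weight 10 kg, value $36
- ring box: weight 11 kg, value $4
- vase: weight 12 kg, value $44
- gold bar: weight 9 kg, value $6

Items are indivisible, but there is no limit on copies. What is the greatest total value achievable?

Best value-per-unit is vase at 44/12; filling with it alone gives 2×44 = 88.
Optimal mix: 1×watch + 2×vase → weight 34, value 124.

$124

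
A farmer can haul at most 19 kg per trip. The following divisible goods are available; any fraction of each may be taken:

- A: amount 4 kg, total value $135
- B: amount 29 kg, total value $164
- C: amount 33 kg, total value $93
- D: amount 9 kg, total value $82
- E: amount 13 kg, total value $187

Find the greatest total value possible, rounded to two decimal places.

340.22

Take in order of value per unit:
- A (135/4 per unit): all 4 → value 135, running total 135.00
- E (187/13 per unit): all 13 → value 187, running total 322.00
- D (82/9 per unit): 2 of 9 → value 2×82/9 = 18.2222, running total 340.22
Total 340.22.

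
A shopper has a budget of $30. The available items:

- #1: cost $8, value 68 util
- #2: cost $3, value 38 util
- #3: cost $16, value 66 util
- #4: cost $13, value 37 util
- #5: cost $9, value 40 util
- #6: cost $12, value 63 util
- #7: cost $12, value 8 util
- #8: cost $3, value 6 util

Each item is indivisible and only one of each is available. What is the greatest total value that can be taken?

178 util

Check high-value combinations within $30:
- #1+#2+#3+#8: cost 8+3+16+3=30, value 68+38+66+6=178
- #1+#2+#6+#8: cost 8+3+12+3=26, value 68+38+63+6=175
- #1+#2+#3: cost 8+3+16=27, value 68+38+66=172
- #1+#5+#6: cost 8+9+12=29, value 68+40+63=171
- #1+#2+#6: cost 8+3+12=23, value 68+38+63=169
Best: 178 util.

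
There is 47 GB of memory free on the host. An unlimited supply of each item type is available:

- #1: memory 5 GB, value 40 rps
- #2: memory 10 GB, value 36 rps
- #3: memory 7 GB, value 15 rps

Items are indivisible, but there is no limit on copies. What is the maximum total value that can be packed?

Best value-per-unit is #1 at 40/5, and filling with it alone uses memory 9×5=45. No mix of the others beats 9×40 = 360.

360 rps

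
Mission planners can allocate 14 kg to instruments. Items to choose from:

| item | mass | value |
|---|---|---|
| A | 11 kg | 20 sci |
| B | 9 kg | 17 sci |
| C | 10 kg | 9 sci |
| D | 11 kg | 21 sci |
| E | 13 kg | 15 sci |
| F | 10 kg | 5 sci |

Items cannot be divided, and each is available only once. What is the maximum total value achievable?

This is a 0/1 knapsack; check combinations near the capacity.
- D: mass 11, value 21
- A: mass 11, value 20
- B: mass 9, value 17
Best: 21 sci.

21 sci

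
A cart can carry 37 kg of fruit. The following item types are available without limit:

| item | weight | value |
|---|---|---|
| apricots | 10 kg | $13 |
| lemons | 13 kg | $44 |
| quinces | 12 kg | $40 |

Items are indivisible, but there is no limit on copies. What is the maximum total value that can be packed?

Best value-per-unit is lemons at 44/13; filling with it alone gives 2×44 = 88.
Optimal mix: 1×lemons + 2×quinces → weight 37, value 124.

$124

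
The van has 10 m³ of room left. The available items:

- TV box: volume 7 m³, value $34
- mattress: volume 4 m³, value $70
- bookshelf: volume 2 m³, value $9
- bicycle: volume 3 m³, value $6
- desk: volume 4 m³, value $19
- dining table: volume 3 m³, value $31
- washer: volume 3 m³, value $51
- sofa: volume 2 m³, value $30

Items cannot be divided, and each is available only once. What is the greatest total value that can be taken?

Check high-value combinations within 10 m³:
- mattress+dining table+washer: volume 4+3+3=10, value 70+31+51=152
- mattress+washer+sofa: volume 4+3+2=9, value 70+51+30=151
- mattress+dining table+sofa: volume 4+3+2=9, value 70+31+30=131
- mattress+bookshelf+washer: volume 4+2+3=9, value 70+9+51=130
Best: $152.

$152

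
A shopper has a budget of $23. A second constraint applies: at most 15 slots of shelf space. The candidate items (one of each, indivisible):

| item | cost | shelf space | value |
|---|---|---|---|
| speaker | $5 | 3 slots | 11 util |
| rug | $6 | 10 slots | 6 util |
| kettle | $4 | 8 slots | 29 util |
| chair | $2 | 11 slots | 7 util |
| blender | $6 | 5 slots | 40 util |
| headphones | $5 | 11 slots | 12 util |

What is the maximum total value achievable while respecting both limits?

69 util

Feasible sets respecting both limits:
- kettle+blender: cost 10, shelf space 13, value 69
- speaker+blender: cost 11, shelf space 8, value 51
- rug+blender: cost 12, shelf space 15, value 46
- speaker+kettle: cost 9, shelf space 11, value 40
Best: 69 util.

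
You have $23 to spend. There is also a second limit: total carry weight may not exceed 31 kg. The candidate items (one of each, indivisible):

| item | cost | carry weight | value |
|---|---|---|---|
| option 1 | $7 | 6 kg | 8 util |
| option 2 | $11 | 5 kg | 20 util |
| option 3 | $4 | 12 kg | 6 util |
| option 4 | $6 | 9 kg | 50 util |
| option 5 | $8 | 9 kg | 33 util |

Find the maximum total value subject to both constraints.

91 util

Feasible sets respecting both limits:
- option 1+option 4+option 5: cost 21, carry weight 24, value 91
- option 3+option 4+option 5: cost 18, carry weight 30, value 89
- option 4+option 5: cost 14, carry weight 18, value 83
Best: 91 util.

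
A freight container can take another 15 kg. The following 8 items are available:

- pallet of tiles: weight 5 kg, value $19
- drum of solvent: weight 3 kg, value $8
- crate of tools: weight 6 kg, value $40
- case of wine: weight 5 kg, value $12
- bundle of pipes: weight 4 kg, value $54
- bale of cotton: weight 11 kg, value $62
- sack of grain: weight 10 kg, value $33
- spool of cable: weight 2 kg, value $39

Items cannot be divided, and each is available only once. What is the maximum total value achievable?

$141

Check high-value combinations within 15 kg:
- drum of solvent+crate of tools+bundle of pipes+spool of cable: weight 3+6+4+2=15, value 8+40+54+39=141
- crate of tools+bundle of pipes+spool of cable: weight 6+4+2=12, value 40+54+39=133
- pallet of tiles+drum of solvent+bundle of pipes+spool of cable: weight 5+3+4+2=14, value 19+8+54+39=120
- bundle of pipes+bale of cotton: weight 4+11=15, value 54+62=116
Best: $141.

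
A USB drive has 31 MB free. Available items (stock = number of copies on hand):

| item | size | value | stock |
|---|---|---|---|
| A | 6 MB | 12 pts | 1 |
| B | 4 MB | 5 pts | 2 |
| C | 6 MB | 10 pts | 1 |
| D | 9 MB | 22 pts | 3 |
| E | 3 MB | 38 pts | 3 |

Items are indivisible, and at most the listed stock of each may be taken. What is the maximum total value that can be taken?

163 pts

Top feasible selections:
- 1×B + 2×D + 3×E: size 31, value 163
- 2×D + 3×E: size 27, value 158
Best: 163 pts.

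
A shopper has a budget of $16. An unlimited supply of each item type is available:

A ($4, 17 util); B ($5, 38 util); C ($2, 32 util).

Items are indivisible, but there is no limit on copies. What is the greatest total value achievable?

Best value-per-unit is C at 32/2, and filling with it alone uses cost 8×2=16. No mix of the others beats 8×32 = 256.

256 util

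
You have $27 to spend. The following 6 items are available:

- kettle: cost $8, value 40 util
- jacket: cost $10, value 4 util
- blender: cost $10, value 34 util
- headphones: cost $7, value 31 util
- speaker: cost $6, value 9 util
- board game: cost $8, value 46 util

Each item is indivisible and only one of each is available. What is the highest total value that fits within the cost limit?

120 util

This is a 0/1 knapsack; check combinations near the capacity.
- kettle+blender+board game: cost 8+10+8=26, value 40+34+46=120
- kettle+headphones+board game: cost 8+7+8=23, value 40+31+46=117
- blender+headphones+board game: cost 10+7+8=25, value 34+31+46=111
- kettle+blender+headphones: cost 8+10+7=25, value 40+34+31=105
Best: 120 util.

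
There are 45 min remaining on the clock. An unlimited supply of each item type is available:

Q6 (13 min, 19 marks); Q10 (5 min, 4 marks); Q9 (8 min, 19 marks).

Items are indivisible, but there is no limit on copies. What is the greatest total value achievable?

Best value-per-unit is Q9 at 19/8; filling with it alone gives 5×19 = 95.
Optimal mix: 1×Q10 + 5×Q9 → time 45, value 99.

99 marks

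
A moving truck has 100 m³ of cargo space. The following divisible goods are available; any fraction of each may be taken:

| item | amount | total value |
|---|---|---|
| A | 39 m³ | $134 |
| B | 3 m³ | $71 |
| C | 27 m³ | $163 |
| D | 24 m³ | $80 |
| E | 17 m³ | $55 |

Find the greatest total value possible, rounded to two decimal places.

Take in order of value per unit:
- B (71/3 per unit): all 3 → value 71, running total 71.00
- C (163/27 per unit): all 27 → value 163, running total 234.00
- A (134/39 per unit): all 39 → value 134, running total 368.00
- D (80/24 per unit): all 24 → value 80, running total 448.00
- E (55/17 per unit): 7 of 17 → value 7×55/17 = 22.6471, running total 470.65
Total 470.65.

470.65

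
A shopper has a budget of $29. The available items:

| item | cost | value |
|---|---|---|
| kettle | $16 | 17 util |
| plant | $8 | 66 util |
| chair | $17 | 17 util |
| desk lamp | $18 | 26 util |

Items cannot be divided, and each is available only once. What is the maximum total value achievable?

92 util

Check high-value combinations within $29:
- plant+desk lamp: cost 8+18=26, value 66+26=92
- kettle+plant: cost 16+8=24, value 17+66=83
- plant+chair: cost 8+17=25, value 66+17=83
- plant: cost 8, value 66
- desk lamp: cost 18, value 26
Best: 92 util.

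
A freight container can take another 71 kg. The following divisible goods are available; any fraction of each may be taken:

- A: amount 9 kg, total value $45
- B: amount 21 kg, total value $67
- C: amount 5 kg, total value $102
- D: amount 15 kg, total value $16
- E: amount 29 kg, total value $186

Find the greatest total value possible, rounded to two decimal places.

Take in order of value per unit:
- C (102/5 per unit): all 5 → value 102, running total 102.00
- E (186/29 per unit): all 29 → value 186, running total 288.00
- A (45/9 per unit): all 9 → value 45, running total 333.00
- B (67/21 per unit): all 21 → value 67, running total 400.00
- D (16/15 per unit): 7 of 15 → value 7×16/15 = 7.4667, running total 407.47
Total 407.47.

407.47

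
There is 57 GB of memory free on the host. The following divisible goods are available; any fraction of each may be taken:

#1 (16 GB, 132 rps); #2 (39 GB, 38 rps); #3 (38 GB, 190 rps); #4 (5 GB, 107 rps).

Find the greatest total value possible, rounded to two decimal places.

Take in order of value per unit:
- #4 (107/5 per unit): all 5 → value 107, running total 107.00
- #1 (132/16 per unit): all 16 → value 132, running total 239.00
- #3 (190/38 per unit): 36 of 38 → value 36×190/38 = 180.0000, running total 419.00
Total 419.00.

419.00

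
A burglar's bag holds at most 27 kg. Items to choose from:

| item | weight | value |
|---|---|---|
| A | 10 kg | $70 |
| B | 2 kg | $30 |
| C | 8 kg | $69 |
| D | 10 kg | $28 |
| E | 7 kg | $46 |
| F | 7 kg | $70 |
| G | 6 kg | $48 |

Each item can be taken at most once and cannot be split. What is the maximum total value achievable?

Check high-value combinations within 27 kg:
- A+B+C+F: weight 10+2+8+7=27, value 70+30+69+70=239
- A+B+F+G: weight 10+2+7+6=25, value 70+30+70+48=218
- B+C+F+G: weight 2+8+7+6=23, value 30+69+70+48=217
Best: $239.

$239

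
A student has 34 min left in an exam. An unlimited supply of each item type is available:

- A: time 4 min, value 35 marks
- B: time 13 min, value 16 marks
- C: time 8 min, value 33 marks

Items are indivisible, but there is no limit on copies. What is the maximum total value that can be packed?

Best value-per-unit is A at 35/4, and filling with it alone uses time 8×4=32. No mix of the others beats 8×35 = 280.

280 marks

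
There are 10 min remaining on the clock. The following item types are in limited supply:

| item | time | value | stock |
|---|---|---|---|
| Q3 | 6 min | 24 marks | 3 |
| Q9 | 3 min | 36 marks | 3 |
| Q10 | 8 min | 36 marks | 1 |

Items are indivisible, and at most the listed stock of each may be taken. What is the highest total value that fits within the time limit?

Best selections within time 10 and stock limits:
- 3×Q9: time 9, value 108
- 2×Q9: time 6, value 72
- 1×Q3 + 1×Q9: time 9, value 60
- 1×Q9: time 3, value 36
Best: 108 marks.

108 marks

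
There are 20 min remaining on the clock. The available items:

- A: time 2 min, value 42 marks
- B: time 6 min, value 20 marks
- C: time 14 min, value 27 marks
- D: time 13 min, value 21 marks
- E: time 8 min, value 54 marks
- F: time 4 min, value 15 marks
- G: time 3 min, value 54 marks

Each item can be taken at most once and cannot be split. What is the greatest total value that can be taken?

Check high-value combinations within 20 min:
- A+B+E+G: time 2+6+8+3=19, value 42+20+54+54=170
- A+E+F+G: time 2+8+4+3=17, value 42+54+15+54=165
- A+E+G: time 2+8+3=13, value 42+54+54=150
- A+B+F+G: time 2+6+4+3=15, value 42+20+15+54=131
Best: 170 marks.

170 marks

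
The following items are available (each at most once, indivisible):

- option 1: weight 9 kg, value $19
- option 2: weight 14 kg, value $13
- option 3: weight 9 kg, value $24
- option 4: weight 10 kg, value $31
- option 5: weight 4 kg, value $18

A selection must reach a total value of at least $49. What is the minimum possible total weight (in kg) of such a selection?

14

Subsets with value ≥ 49, sorted by total weight:
- option 4+option 5: weight 14, value 49
- option 3+option 4: weight 19, value 55
- option 1+option 4: weight 19, value 50
Minimum weight: 14 kg.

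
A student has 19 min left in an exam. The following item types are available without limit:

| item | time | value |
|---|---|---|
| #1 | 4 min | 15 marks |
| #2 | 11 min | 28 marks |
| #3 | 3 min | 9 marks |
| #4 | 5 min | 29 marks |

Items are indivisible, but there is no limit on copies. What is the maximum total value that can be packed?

Best value-per-unit is #4 at 29/5; filling with it alone gives 3×29 = 87.
Optimal mix: 1×#1 + 3×#4 → time 19, value 102.

102 marks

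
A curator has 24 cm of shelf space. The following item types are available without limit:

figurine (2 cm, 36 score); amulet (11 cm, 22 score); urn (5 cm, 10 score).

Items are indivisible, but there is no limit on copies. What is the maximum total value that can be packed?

432 score

Best value-per-unit is figurine at 36/2, and filling with it alone uses length 12×2=24. No mix of the others beats 12×36 = 432.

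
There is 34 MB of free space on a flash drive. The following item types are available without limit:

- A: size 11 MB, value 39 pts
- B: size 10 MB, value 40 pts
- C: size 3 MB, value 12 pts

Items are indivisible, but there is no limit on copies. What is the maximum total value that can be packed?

136 pts

Best value-per-unit is B at 40/10; filling with it alone gives 3×40 = 120.
Optimal mix: 1×B + 8×C → size 34, value 136.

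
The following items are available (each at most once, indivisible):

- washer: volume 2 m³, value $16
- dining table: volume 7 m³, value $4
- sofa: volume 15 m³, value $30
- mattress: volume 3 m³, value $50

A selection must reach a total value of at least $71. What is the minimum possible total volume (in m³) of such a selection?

18

Subsets with value ≥ 71, sorted by total volume:
- sofa+mattress: volume 18, value 80
- washer+sofa+mattress: volume 20, value 96
- dining table+sofa+mattress: volume 25, value 84
Minimum volume: 18 m³.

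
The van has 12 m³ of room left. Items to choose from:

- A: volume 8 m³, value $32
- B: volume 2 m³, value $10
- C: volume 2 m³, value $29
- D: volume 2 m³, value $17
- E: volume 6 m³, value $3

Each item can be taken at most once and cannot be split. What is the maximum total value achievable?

$78

Check high-value combinations within 12 m³:
- A+C+D: volume 8+2+2=12, value 32+29+17=78
- A+B+C: volume 8+2+2=12, value 32+10+29=71
- A+C: volume 8+2=10, value 32+29=61
- A+B+D: volume 8+2+2=12, value 32+10+17=59
- B+C+D+E: volume 2+2+2+6=12, value 10+29+17+3=59
Best: $78.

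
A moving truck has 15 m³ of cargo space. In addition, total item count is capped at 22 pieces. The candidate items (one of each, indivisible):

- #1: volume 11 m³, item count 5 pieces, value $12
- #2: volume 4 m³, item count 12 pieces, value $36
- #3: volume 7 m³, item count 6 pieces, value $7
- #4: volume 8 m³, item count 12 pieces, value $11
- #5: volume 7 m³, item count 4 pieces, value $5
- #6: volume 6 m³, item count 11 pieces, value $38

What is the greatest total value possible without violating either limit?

Feasible sets respecting both limits:
- #1+#2: volume 15, item count 17, value 48
- #3+#6: volume 13, item count 17, value 45
- #2+#3: volume 11, item count 18, value 43
- #5+#6: volume 13, item count 15, value 43
Best: $48.

$48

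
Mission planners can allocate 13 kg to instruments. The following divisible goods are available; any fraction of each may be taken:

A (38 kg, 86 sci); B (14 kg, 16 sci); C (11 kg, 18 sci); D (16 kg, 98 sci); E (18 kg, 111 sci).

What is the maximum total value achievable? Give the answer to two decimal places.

Take in order of value per unit:
- E (111/18 per unit): 13 of 18 → value 13×111/18 = 80.1667, running total 80.17
Total 80.17.

80.17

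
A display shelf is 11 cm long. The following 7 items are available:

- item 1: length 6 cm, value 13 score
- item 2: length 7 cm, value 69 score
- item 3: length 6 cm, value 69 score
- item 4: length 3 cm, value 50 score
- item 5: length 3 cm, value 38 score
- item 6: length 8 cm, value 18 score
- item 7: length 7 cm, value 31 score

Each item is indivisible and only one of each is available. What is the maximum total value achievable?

Check high-value combinations within 11 cm:
- item 3+item 4: length 6+3=9, value 69+50=119
- item 2+item 4: length 7+3=10, value 69+50=119
- item 3+item 5: length 6+3=9, value 69+38=107
- item 2+item 5: length 7+3=10, value 69+38=107
- item 4+item 5: length 3+3=6, value 50+38=88
Best: 119 score.

119 score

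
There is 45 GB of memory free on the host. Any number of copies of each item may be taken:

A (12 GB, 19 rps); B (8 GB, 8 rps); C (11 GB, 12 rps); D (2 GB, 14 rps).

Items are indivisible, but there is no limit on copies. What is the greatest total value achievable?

308 rps

Best value-per-unit is D at 14/2, and filling with it alone uses memory 22×2=44. No mix of the others beats 22×14 = 308.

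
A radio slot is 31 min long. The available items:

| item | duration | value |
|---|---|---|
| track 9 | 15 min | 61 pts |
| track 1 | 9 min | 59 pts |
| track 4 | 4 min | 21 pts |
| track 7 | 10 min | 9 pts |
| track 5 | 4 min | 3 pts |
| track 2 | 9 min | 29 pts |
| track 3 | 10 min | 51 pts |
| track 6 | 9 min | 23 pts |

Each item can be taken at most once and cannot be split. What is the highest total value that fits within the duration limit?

This is a 0/1 knapsack; check combinations near the capacity.
- track 9+track 1+track 4: duration 15+9+4=28, value 61+59+21=141
- track 1+track 2+track 3: duration 9+9+10=28, value 59+29+51=139
- track 1+track 4+track 5+track 3: duration 9+4+4+10=27, value 59+21+3+51=134
- track 1+track 3+track 6: duration 9+10+9=28, value 59+51+23=133
Best: 141 pts.

141 pts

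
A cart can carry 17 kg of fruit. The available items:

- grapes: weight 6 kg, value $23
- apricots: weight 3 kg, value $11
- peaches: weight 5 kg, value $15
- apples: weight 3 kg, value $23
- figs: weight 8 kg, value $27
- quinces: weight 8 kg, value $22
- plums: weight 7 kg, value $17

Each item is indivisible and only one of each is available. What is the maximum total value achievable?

$73

This is a 0/1 knapsack; check combinations near the capacity.
- grapes+apples+figs: weight 6+3+8=17, value 23+23+27=73
- grapes+apricots+peaches+apples: weight 6+3+5+3=17, value 23+11+15+23=72
- grapes+apples+quinces: weight 6+3+8=17, value 23+23+22=68
- peaches+apples+figs: weight 5+3+8=16, value 15+23+27=65
Best: $73.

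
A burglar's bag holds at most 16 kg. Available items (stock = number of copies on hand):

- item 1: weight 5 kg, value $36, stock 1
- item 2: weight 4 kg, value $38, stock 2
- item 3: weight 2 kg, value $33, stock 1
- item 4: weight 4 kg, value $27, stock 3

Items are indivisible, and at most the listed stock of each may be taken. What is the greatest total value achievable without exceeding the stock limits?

$145

Best selections within weight 16 and stock limits:
- 1×item 1 + 2×item 2 + 1×item 3: weight 15, value 145
- 2×item 2 + 1×item 3 + 1×item 4: weight 14, value 136
Best: $145.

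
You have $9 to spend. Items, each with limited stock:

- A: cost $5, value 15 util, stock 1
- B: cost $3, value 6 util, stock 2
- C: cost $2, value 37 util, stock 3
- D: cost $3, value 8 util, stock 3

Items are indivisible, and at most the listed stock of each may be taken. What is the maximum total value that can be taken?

Top feasible selections:
- 3×C + 1×D: cost 9, value 119
- 1×B + 3×C: cost 9, value 117
- 3×C: cost 6, value 111
- 1×A + 2×C: cost 9, value 89
Best: 119 util.

119 util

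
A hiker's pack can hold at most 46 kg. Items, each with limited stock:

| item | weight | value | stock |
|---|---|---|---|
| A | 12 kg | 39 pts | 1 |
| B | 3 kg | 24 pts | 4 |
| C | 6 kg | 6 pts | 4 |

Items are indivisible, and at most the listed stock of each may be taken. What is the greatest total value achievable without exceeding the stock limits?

153 pts

Best selections within weight 46 and stock limits:
- 1×A + 4×B + 3×C: weight 42, value 153
- 1×A + 4×B + 2×C: weight 36, value 147
Best: 153 pts.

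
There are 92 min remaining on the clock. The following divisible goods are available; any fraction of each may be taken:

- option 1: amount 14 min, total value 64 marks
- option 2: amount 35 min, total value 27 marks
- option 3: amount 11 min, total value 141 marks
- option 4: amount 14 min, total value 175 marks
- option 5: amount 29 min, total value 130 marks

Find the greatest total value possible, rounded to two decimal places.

528.51

Take in order of value per unit:
- option 3 (141/11 per unit): all 11 → value 141, running total 141.00
- option 4 (175/14 per unit): all 14 → value 175, running total 316.00
- option 1 (64/14 per unit): all 14 → value 64, running total 380.00
- option 5 (130/29 per unit): all 29 → value 130, running total 510.00
- option 2 (27/35 per unit): 24 of 35 → value 24×27/35 = 18.5143, running total 528.51
Total 528.51.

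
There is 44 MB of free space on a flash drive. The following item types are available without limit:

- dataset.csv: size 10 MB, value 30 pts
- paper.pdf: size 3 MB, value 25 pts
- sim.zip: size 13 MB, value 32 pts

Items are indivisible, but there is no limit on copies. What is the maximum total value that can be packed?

350 pts

Best value-per-unit is paper.pdf at 25/3, and filling with it alone uses size 14×3=42. No mix of the others beats 14×25 = 350.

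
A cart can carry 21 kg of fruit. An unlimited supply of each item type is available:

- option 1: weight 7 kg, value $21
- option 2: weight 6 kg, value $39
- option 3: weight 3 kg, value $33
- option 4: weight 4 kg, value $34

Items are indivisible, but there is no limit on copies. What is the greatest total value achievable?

$231

Best value-per-unit is option 3 at 33/3, and filling with it alone uses weight 7×3=21. No mix of the others beats 7×33 = 231.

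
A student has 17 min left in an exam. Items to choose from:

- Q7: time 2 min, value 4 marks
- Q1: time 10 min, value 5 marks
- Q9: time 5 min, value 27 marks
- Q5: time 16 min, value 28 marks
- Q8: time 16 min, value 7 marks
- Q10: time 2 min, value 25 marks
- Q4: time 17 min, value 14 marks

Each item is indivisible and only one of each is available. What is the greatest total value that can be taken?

Check high-value combinations within 17 min:
- Q1+Q9+Q10: time 10+5+2=17, value 5+27+25=57
- Q7+Q9+Q10: time 2+5+2=9, value 4+27+25=56
- Q9+Q10: time 5+2=7, value 27+25=52
- Q7+Q1+Q9: time 2+10+5=17, value 4+5+27=36
Best: 57 marks.

57 marks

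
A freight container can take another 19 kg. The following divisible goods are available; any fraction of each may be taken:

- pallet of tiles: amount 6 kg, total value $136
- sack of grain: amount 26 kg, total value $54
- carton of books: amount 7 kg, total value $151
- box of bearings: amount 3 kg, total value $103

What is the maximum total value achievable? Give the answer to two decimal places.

396.23

Take in order of value per unit:
- box of bearings (103/3 per unit): all 3 → value 103, running total 103.00
- pallet of tiles (136/6 per unit): all 6 → value 136, running total 239.00
- carton of books (151/7 per unit): all 7 → value 151, running total 390.00
- sack of grain (54/26 per unit): 3 of 26 → value 3×54/26 = 6.2308, running total 396.23
Total 396.23.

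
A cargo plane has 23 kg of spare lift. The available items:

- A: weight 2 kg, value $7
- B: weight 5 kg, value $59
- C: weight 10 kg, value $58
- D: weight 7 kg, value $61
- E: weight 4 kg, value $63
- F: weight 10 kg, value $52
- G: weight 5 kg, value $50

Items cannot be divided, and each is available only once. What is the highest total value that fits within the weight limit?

$240

This is a 0/1 knapsack; check combinations near the capacity.
- A+B+D+E+G: weight 2+5+7+4+5=23, value 7+59+61+63+50=240
- B+D+E+G: weight 5+7+4+5=21, value 59+61+63+50=233
- A+B+D+E: weight 2+5+7+4=18, value 7+59+61+63=190
- A+C+D+E: weight 2+10+7+4=23, value 7+58+61+63=189
- A+B+C+E: weight 2+5+10+4=21, value 7+59+58+63=187
Best: $240.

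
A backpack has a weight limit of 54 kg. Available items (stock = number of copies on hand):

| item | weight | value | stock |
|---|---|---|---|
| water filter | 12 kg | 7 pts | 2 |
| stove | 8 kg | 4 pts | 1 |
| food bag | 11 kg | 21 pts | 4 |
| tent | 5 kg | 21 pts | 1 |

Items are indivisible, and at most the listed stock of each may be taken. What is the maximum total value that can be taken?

Best selections within weight 54 and stock limits:
- 4×food bag + 1×tent: weight 49, value 105
- 1×water filter + 3×food bag + 1×tent: weight 50, value 91
- 1×stove + 3×food bag + 1×tent: weight 46, value 88
Best: 105 pts.

105 pts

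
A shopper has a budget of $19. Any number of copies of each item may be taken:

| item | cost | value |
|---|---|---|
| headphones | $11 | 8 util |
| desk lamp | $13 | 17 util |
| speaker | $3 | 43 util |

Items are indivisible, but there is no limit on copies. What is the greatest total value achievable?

258 util

Best value-per-unit is speaker at 43/3, and filling with it alone uses cost 6×3=18. No mix of the others beats 6×43 = 258.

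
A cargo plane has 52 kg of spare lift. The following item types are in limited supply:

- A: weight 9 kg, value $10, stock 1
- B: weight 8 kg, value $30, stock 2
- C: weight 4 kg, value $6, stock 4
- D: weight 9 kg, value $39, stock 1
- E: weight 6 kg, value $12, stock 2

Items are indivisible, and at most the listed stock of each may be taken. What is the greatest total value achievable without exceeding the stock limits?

$141

Best selections within weight 52 and stock limits:
- 2×B + 3×C + 1×D + 2×E: weight 49, value 141
- 1×A + 2×B + 1×C + 1×D + 2×E: weight 50, value 139
- 1×A + 2×B + 3×C + 1×D + 1×E: weight 52, value 139
- 2×B + 2×C + 1×D + 2×E: weight 45, value 135
Best: $141.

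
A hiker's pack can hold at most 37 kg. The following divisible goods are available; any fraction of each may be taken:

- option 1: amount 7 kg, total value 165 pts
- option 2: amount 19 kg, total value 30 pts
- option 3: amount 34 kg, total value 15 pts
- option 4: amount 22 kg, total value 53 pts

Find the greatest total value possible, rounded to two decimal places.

230.63

Take in order of value per unit:
- option 1 (165/7 per unit): all 7 → value 165, running total 165.00
- option 4 (53/22 per unit): all 22 → value 53, running total 218.00
- option 2 (30/19 per unit): 8 of 19 → value 8×30/19 = 12.6316, running total 230.63
Total 230.63.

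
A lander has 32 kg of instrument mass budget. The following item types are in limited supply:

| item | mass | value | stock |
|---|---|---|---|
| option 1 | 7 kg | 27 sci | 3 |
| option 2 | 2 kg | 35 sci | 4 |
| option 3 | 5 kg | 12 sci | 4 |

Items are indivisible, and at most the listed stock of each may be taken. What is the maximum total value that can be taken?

Top feasible selections:
- 3×option 1 + 4×option 2: mass 29, value 221
- 2×option 1 + 4×option 2 + 2×option 3: mass 32, value 218
Best: 221 sci.

221 sci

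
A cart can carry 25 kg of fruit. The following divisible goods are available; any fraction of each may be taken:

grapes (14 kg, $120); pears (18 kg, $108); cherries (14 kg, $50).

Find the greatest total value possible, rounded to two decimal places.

Take in order of value per unit:
- grapes (120/14 per unit): all 14 → value 120, running total 120.00
- pears (108/18 per unit): 11 of 18 → value 11×108/18 = 66.0000, running total 186.00
Total 186.00.

186.00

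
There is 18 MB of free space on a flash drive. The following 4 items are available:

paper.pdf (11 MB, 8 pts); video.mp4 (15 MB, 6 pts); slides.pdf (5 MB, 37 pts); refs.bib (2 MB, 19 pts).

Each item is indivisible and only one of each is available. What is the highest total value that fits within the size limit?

64 pts

Check high-value combinations within 18 MB:
- paper.pdf+slides.pdf+refs.bib: size 11+5+2=18, value 8+37+19=64
- slides.pdf+refs.bib: size 5+2=7, value 37+19=56
- paper.pdf+slides.pdf: size 11+5=16, value 8+37=45
- slides.pdf: size 5, value 37
- paper.pdf+refs.bib: size 11+2=13, value 8+19=27
Best: 64 pts.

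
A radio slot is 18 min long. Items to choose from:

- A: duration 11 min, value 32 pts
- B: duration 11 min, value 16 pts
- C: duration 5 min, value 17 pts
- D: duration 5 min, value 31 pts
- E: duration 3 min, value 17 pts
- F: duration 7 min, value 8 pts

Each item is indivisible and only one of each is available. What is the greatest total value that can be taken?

Check high-value combinations within 18 min:
- C+D+E: duration 5+5+3=13, value 17+31+17=65
- A+D: duration 11+5=16, value 32+31=63
- D+E+F: duration 5+3+7=15, value 31+17+8=56
- C+D+F: duration 5+5+7=17, value 17+31+8=56
- A+E: duration 11+3=14, value 32+17=49
Best: 65 pts.

65 pts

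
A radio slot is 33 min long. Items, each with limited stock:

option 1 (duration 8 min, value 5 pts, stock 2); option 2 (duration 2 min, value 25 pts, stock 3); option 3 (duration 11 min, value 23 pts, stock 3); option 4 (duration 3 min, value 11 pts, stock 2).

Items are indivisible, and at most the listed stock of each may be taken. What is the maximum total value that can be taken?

132 pts

Best selections within duration 33 and stock limits:
- 3×option 2 + 2×option 3 + 1×option 4: duration 31, value 132
- 1×option 1 + 3×option 2 + 1×option 3 + 2×option 4: duration 31, value 125
- 3×option 2 + 2×option 3: duration 28, value 121
- 3×option 2 + 1×option 3 + 2×option 4: duration 23, value 120
Best: 132 pts.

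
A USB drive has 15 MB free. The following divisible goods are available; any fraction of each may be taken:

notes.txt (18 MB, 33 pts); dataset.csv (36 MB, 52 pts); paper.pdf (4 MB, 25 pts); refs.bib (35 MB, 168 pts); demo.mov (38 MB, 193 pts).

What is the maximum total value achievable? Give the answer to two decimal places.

Take in order of value per unit:
- paper.pdf (25/4 per unit): all 4 → value 25, running total 25.00
- demo.mov (193/38 per unit): 11 of 38 → value 11×193/38 = 55.8684, running total 80.87
Total 80.87.

80.87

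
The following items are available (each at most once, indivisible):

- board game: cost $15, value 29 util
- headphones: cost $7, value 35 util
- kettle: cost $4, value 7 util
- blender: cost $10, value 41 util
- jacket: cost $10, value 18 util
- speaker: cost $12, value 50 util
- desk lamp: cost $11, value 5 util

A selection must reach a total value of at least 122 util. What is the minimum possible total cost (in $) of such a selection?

29

Subsets with value ≥ 122, sorted by total cost:
- headphones+blender+speaker: cost 29, value 126
- headphones+kettle+blender+speaker: cost 33, value 133
Minimum cost: 29 $.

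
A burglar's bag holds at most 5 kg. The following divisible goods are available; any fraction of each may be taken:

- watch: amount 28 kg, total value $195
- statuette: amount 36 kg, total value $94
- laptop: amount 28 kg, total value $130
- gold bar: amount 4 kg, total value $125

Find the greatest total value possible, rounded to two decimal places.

Take in order of value per unit:
- gold bar (125/4 per unit): all 4 → value 125, running total 125.00
- watch (195/28 per unit): 1 of 28 → value 1×195/28 = 6.9643, running total 131.96
Total 131.96.

131.96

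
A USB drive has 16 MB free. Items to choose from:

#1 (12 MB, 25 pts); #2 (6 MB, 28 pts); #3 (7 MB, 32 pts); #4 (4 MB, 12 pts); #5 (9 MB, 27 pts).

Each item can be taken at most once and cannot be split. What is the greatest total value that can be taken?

60 pts

Check high-value combinations within 16 MB:
- #2+#3: size 6+7=13, value 28+32=60
- #3+#5: size 7+9=16, value 32+27=59
- #2+#5: size 6+9=15, value 28+27=55
- #3+#4: size 7+4=11, value 32+12=44
Best: 60 pts.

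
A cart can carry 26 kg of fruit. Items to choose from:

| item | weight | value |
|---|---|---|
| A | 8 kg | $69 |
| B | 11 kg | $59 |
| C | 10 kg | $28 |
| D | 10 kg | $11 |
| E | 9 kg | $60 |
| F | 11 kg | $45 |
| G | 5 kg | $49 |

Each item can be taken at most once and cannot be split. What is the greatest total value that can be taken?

This is a 0/1 knapsack; check combinations near the capacity.
- A+E+G: weight 8+9+5=22, value 69+60+49=178
- A+B+G: weight 8+11+5=24, value 69+59+49=177
- B+E+G: weight 11+9+5=25, value 59+60+49=168
Best: $178.

$178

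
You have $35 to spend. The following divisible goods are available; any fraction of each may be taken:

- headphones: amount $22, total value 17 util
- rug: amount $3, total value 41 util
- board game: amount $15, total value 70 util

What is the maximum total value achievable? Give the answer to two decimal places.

Take in order of value per unit:
- rug (41/3 per unit): all 3 → value 41, running total 41.00
- board game (70/15 per unit): all 15 → value 70, running total 111.00
- headphones (17/22 per unit): 17 of 22 → value 17×17/22 = 13.1364, running total 124.14
Total 124.14.

124.14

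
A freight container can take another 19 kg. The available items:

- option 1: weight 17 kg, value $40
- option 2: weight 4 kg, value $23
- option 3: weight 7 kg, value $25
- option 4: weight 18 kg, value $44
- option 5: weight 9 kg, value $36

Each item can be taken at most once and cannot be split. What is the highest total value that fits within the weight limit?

Check high-value combinations within 19 kg:
- option 3+option 5: weight 7+9=16, value 25+36=61
- option 2+option 5: weight 4+9=13, value 23+36=59
- option 2+option 3: weight 4+7=11, value 23+25=48
- option 4: weight 18, value 44
Best: $61.

$61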